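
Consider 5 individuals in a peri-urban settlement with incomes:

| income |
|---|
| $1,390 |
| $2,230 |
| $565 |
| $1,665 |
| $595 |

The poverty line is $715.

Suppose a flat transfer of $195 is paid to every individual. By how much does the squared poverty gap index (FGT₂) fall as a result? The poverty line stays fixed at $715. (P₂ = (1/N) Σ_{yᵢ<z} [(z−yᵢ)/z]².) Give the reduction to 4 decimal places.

Before: below the line — $565, $595; squared poverty gap index (FGT₂) = 0.014436.
After the $195 transfer: below the line — none; squared poverty gap index (FGT₂) = 0.000000.
Reduction = 0.014436 − 0.000000 = 0.0144.

0.0144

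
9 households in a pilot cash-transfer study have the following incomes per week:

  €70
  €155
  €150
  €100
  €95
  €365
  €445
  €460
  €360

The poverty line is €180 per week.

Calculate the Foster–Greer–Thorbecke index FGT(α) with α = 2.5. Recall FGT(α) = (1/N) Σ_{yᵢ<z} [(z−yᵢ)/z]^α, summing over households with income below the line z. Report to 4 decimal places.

0.0662

Below the line: €70, €95, €100, €150, €155 (q = 5 of N = 9).
Gap ratios (z−y)/z: (180−70)/180 = 0.6111; (180−95)/180 = 0.4722; (180−100)/180 = 0.4444; (180−150)/180 = 0.1667; (180−155)/180 = 0.1389.
Raised to α = 2.5: 0.29194; 0.15324; 0.13169; 0.01134; 0.00719.
Sum = 0.595399; FGT(2.5) = 0.595399 / 9 = 0.0662.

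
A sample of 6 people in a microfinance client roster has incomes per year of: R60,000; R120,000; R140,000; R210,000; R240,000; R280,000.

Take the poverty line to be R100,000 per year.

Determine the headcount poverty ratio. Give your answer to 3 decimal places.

0.167

1 of the 6 people have income below R100,000.
H = 1/6 = 0.167.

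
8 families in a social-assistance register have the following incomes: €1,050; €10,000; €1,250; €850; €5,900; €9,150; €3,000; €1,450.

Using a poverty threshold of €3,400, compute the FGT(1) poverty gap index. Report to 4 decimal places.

0.3456

Incomes under z: €850, €1,050, €1,250, €1,450, €3,000 (q = 5 of N = 8).
Relative gaps: (3400−850)/3400 = 0.7500; (3400−1050)/3400 = 0.6912; (3400−1250)/3400 = 0.6324; (3400−1450)/3400 = 0.5735; (3400−3000)/3400 = 0.1176.
Sum of shortfalls = 2.764706; P₁ averages over all N: 2.764706 / 8 = 0.3456.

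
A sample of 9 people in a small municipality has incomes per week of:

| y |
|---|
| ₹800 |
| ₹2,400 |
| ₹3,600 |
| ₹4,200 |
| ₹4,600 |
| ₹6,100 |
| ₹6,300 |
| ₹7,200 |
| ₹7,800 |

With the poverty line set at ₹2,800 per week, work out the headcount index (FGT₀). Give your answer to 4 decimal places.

0.2222

2 of the 9 people have income below ₹2,800.
H = 2/9 = 0.2222.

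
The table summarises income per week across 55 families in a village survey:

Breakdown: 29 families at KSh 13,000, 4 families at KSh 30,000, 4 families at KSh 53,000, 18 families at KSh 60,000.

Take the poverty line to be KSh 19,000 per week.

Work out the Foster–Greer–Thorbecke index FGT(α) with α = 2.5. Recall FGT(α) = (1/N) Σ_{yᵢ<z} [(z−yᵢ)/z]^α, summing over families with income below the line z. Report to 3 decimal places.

Incomes under z: 29×KSh 13,000 (q = 29 of N = 55).
Gap ratios (z−y)/z: (19000−13000)/19000 = 0.3158 (×29).
Raised to α = 2.5: 0.05604 (×29).
Sum = 1.625145; FGT(2.5) = 1.625145 / 55 = 0.030.

0.030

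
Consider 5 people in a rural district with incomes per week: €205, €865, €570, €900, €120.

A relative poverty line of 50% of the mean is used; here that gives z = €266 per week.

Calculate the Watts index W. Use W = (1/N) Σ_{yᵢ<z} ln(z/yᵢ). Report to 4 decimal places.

Poor units: €120, €205 (q = 2 of N = 5).
ln(z/y) terms: ln(266/120) = 0.7960; ln(266/205) = 0.2605.
W = 1.056491 / 5 = 0.2113.

0.2113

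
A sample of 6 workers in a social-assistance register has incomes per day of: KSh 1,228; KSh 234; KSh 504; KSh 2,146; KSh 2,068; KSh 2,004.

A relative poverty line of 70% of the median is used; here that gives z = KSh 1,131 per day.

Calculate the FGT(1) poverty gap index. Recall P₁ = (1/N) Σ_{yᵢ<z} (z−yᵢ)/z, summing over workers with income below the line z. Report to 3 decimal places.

Below the line: KSh 234, KSh 504 (q = 2 of N = 6).
Relative gaps: (1131−234)/1131 = 0.7931; (1131−504)/1131 = 0.5544.
Sum of shortfalls = 1.347480; P₁ averages over all N: 1.347480 / 6 = 0.225.

0.225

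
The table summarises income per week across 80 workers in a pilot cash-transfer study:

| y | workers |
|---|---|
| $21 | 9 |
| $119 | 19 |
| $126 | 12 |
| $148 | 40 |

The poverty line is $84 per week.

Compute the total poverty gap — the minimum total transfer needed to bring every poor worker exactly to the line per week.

Incomes under z: 9×$21 (q = 9 of N = 80).
Individual gaps: 9×(84−21) = 567.
Aggregate gap = $567.

$567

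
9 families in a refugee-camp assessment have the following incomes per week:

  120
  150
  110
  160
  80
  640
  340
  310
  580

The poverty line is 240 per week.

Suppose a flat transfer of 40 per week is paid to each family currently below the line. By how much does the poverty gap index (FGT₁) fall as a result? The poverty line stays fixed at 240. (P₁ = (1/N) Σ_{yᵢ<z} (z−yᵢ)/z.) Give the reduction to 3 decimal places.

0.093

Before: below the line — 80, 110, 120, 150, 160; poverty gap index (FGT₁) = 0.26852.
After the 40 transfer: below the line — 120, 150, 160, 190, 200; poverty gap index (FGT₁) = 0.17593.
Reduction = 0.26852 − 0.17593 = 0.093.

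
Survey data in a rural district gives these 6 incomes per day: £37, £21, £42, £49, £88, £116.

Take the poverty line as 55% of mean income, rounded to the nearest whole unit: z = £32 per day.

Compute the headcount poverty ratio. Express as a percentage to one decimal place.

16.7%

1 of the 6 respondents have income below £32.
H = 1/6 = 16.7%.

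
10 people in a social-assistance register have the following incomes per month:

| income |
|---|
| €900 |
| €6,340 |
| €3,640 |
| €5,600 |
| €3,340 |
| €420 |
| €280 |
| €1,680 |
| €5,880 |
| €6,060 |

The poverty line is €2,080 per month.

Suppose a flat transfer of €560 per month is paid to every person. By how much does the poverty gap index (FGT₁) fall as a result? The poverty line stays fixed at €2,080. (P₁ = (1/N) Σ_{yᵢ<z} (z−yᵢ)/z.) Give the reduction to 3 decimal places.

0.100

Before: below the line — €280, €420, €900, €1,680; poverty gap index (FGT₁) = 0.24231.
After the €560 transfer: below the line — €840, €980, €1,460; poverty gap index (FGT₁) = 0.14231.
Reduction = 0.24231 − 0.14231 = 0.100.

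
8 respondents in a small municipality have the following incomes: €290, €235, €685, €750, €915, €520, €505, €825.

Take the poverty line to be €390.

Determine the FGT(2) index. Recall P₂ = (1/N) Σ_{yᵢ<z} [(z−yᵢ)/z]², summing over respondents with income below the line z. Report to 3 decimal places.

0.028

Below the line: €235, €290 (q = 2 of N = 8).
Relative gaps: (390−235)/390 = 0.3974; (390−290)/390 = 0.2564.
Squared: 0.1580; 0.0657.
Sum = 0.223702; P₂ = 0.223702 / 8 = 0.028.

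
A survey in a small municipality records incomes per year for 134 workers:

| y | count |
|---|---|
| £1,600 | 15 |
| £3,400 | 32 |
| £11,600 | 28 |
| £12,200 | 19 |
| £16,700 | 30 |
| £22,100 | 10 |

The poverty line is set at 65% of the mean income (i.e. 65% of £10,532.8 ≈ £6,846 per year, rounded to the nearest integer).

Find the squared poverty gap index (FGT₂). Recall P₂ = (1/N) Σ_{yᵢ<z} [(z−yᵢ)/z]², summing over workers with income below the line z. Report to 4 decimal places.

Incomes under z: 15×£1,600, 32×£3,400 (q = 47 of N = 134).
Shortfall ratios: (6846−1600)/6846 = 0.7663 (×15); (6846−3400)/6846 = 0.5034 (×32).
Squared: 0.5872 (×15); 0.2534 (×32).
Sum = 16.915803; P₂ = 16.915803 / 134 = 0.1262.

0.1262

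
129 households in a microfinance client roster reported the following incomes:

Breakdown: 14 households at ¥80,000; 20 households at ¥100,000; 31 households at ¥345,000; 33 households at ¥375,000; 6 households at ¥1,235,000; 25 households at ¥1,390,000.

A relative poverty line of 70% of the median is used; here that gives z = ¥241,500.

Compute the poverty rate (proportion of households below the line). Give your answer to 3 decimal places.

34 of the 129 households have income below ¥241,500.
H = 34/129 = 0.264.

0.264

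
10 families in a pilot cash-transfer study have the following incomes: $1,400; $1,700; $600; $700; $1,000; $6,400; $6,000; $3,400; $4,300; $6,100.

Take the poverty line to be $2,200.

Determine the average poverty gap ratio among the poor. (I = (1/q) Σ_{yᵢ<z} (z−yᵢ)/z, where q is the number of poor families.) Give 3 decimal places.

Below the line: $600, $700, $1,000, $1,400, $1,700 (q = 5 of N = 10).
Shortfall ratios (z−y)/z: 0.7273, 0.6818, 0.5455, 0.3636, 0.2273; sum = 2.545455.
The income-gap ratio divides by q (the poor only): 2.545455 / 5 = 0.509.

0.509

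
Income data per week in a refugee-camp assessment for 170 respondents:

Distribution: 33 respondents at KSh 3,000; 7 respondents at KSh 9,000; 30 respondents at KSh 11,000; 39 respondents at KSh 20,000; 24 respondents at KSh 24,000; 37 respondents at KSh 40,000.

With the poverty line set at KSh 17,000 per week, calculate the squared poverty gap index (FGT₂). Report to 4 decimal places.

0.1628

Incomes under z: 33×KSh 3,000, 7×KSh 9,000, 30×KSh 11,000 (q = 70 of N = 170).
Gap ratios (z−y)/z: (17000−3000)/17000 = 0.8235 (×33); (17000−9000)/17000 = 0.4706 (×7); (17000−11000)/17000 = 0.3529 (×30).
Squared: 0.6782 (×33); 0.2215 (×7); 0.1246 (×30).
Sum = 27.667820; P₂ = 27.667820 / 170 = 0.1628.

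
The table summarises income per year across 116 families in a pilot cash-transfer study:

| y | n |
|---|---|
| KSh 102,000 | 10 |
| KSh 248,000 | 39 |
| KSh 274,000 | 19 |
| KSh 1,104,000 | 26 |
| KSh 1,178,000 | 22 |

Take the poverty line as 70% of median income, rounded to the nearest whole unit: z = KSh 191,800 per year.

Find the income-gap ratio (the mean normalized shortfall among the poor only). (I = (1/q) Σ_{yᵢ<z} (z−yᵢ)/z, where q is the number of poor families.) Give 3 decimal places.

0.468

Below z: 10×KSh 102,000 (q = 10 of N = 116).
Relative gaps: 0.4682 (×10); sum = 4.681960.
The income-gap ratio divides by q (the poor only): 4.681960 / 10 = 0.468.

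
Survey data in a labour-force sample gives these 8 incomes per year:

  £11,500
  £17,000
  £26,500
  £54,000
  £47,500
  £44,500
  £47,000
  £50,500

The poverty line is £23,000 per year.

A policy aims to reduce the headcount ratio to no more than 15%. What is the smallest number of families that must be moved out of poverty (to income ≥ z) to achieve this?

2 of the 8 families are poor, so H = 2/8 = 0.250.
A headcount ratio of at most 15% allows at most ⌊0.15 × 8⌋ = 1 poor families.
So at least 2 − 1 = 1 must be lifted.

1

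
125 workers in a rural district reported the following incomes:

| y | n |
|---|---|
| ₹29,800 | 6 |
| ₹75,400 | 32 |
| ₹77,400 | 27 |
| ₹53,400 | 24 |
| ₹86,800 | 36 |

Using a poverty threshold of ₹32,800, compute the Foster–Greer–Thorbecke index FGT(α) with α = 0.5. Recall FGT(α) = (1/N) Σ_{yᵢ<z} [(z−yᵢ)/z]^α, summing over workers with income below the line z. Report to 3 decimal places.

0.015

Incomes under z: 6×₹29,800 (q = 6 of N = 125).
Gap ratios (z−y)/z: (32800−29800)/32800 = 0.0915 (×6).
Raised to α = 0.5: 0.30243 (×6).
Sum = 1.814575; FGT(0.5) = 1.814575 / 125 = 0.015.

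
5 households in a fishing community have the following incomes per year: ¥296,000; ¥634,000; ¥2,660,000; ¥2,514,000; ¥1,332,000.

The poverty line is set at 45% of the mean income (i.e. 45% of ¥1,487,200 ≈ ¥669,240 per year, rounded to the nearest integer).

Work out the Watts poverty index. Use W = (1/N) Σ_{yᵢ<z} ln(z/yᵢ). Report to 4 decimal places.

0.1740

Below the line: ¥296,000, ¥634,000 (q = 2 of N = 5).
ln(z/y) terms: ln(669240/296000) = 0.8158; ln(669240/634000) = 0.0541.
W = 0.869877 / 5 = 0.1740.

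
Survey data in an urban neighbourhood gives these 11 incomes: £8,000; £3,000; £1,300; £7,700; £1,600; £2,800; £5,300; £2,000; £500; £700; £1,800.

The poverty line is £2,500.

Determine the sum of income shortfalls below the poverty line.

£7,100

Below z: £500, £700, £1,300, £1,600, £1,800, £2,000 (q = 6 of N = 11).
Individual gaps: 2500−500 = 2000; 2500−700 = 1800; 2500−1300 = 1200; 2500−1600 = 900; 2500−1800 = 700; 2500−2000 = 500.
Aggregate gap = £7,100.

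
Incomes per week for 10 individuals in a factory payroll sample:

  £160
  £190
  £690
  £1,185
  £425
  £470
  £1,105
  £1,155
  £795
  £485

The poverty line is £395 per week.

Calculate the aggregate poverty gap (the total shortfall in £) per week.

£440

Below the line: £160, £190 (q = 2 of N = 10).
Individual gaps: 395−160 = 235; 395−190 = 205.
Aggregate gap = £440.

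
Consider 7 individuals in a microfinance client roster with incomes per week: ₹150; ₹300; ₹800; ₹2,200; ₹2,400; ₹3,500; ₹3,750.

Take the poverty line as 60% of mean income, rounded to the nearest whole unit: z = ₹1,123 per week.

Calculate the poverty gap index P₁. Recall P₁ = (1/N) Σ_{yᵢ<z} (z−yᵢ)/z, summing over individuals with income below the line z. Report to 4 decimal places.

0.2696

Poor units: ₹150, ₹300, ₹800 (q = 3 of N = 7).
Relative gaps: (1123−150)/1123 = 0.8664; (1123−300)/1123 = 0.7329; (1123−800)/1123 = 0.2876.
Sum of shortfalls = 1.886910; P₁ averages over all N: 1.886910 / 7 = 0.2696.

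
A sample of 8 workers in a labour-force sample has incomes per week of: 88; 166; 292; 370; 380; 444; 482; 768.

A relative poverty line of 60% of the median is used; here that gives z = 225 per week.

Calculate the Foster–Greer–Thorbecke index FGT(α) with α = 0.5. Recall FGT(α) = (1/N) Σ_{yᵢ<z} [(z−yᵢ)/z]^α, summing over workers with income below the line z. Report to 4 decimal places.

0.1615

Below the line: 88, 166 (q = 2 of N = 8).
Relative gaps: (225−88)/225 = 0.6089; (225−166)/225 = 0.2622.
Raised to α = 0.5: 0.78031; 0.51208.
Sum = 1.292390; FGT(0.5) = 1.292390 / 8 = 0.1615.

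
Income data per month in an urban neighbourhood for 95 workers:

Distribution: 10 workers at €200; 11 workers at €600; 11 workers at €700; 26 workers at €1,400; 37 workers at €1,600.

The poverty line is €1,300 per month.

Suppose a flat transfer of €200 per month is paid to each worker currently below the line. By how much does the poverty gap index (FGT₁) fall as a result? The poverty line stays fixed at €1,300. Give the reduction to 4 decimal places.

Before: below the line — 10×€200, 11×€600, 11×€700; poverty gap index (FGT₁) = 0.204858.
After the €200 transfer: below the line — 10×€400, 11×€800, 11×€900; poverty gap index (FGT₁) = 0.153036.
Reduction = 0.204858 − 0.153036 = 0.0518.

0.0518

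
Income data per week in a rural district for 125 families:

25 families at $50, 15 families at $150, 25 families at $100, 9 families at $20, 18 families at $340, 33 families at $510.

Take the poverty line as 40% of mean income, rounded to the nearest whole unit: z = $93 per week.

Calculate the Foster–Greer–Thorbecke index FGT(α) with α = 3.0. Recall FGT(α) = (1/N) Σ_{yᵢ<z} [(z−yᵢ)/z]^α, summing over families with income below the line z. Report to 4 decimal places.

0.0546

Below the line: 9×$20, 25×$50 (q = 34 of N = 125).
Shortfall ratios: (93−20)/93 = 0.7849 (×9); (93−50)/93 = 0.4624 (×25).
Raised to α = 3.0: 0.48364 (×9); 0.09885 (×25).
Sum = 6.823870; FGT(3.0) = 6.823870 / 125 = 0.0546.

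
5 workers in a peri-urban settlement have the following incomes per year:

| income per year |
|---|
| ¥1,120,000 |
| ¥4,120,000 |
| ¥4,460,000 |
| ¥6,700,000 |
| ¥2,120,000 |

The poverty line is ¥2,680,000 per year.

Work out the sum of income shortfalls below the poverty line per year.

¥2,120,000

Below the line: ¥1,120,000, ¥2,120,000 (q = 2 of N = 5).
Individual gaps: 2680000−1120000 = 1560000; 2680000−2120000 = 560000.
Aggregate gap = ¥2,120,000.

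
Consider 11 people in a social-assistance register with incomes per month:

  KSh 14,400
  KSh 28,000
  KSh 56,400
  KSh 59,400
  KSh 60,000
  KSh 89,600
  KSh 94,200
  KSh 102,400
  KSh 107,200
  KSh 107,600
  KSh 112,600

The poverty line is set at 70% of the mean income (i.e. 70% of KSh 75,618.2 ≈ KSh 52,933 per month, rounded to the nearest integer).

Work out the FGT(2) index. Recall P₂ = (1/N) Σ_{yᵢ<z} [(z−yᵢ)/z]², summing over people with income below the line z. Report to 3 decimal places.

Below z: KSh 14,400, KSh 28,000 (q = 2 of N = 11).
Relative gaps: (52933−14400)/52933 = 0.7280; (52933−28000)/52933 = 0.4710.
Squared: 0.5299; 0.2219.
Sum = 0.751792; P₂ = 0.751792 / 11 = 0.068.

0.068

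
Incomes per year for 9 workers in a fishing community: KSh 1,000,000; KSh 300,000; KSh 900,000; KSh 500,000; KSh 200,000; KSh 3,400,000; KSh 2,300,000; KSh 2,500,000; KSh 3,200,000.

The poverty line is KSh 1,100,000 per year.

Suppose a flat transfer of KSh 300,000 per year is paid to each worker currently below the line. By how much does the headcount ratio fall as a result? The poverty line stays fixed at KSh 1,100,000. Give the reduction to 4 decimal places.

0.2222

Before: below the line — KSh 200,000, KSh 300,000, KSh 500,000, KSh 900,000, KSh 1,000,000; headcount ratio = 0.555556.
After the KSh 300,000 transfer: below the line — KSh 500,000, KSh 600,000, KSh 800,000; headcount ratio = 0.333333.
Reduction = 0.555556 − 0.333333 = 0.2222.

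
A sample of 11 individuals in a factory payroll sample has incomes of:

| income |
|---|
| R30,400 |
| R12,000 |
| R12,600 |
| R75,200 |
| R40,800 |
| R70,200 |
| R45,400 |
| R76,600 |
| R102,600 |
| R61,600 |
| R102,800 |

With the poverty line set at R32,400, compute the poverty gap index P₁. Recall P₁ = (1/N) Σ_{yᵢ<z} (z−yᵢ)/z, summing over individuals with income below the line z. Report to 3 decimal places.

Poor units: R12,000, R12,600, R30,400 (q = 3 of N = 11).
Gap ratios (z−y)/z: (32400−12000)/32400 = 0.6296; (32400−12600)/32400 = 0.6111; (32400−30400)/32400 = 0.0617.
Sum of shortfalls = 1.302469; P₁ averages over all N: 1.302469 / 11 = 0.118.

0.118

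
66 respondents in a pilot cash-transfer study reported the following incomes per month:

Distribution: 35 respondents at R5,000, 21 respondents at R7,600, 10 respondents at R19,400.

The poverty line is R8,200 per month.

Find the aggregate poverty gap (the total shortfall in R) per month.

Below the line: 35×R5,000, 21×R7,600 (q = 56 of N = 66).
Individual gaps: 35×(8200−5000) = 112000; 21×(8200−7600) = 12600.
Aggregate gap = R124,600.

R124,600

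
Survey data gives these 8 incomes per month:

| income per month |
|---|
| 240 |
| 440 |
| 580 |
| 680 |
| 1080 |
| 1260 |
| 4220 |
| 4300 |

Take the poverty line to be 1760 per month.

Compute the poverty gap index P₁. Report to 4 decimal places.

0.4460

Below the line: 240, 440, 580, 680, 1080, 1260 (q = 6 of N = 8).
Normalized shortfalls: (1760−240)/1760 = 0.8636; (1760−440)/1760 = 0.7500; (1760−580)/1760 = 0.6705; (1760−680)/1760 = 0.6136; (1760−1080)/1760 = 0.3864; (1760−1260)/1760 = 0.2841.
Σ = 3.568182. Dividing by the full population N = 8 gives P₁ = 0.4460.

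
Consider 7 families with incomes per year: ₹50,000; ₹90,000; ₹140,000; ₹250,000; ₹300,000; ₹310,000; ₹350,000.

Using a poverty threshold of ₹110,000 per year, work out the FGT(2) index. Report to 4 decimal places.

0.0472

Poor units: ₹50,000, ₹90,000 (q = 2 of N = 7).
Gap ratios (z−y)/z: (110000−50000)/110000 = 0.5455; (110000−90000)/110000 = 0.1818.
Squared: 0.2975; 0.0331.
Sum = 0.330579; P₂ = 0.330579 / 7 = 0.0472.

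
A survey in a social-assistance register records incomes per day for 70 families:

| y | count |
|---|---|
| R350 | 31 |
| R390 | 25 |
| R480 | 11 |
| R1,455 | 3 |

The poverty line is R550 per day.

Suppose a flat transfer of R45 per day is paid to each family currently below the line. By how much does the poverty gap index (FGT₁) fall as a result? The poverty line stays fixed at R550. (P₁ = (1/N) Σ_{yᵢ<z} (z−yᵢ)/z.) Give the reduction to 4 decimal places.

0.0783

Before: below the line — 31×R350, 25×R390, 11×R480; poverty gap index (FGT₁) = 0.284935.
After the R45 transfer: below the line — 31×R395, 25×R435, 11×R525; poverty gap index (FGT₁) = 0.206623.
Reduction = 0.284935 − 0.206623 = 0.0783.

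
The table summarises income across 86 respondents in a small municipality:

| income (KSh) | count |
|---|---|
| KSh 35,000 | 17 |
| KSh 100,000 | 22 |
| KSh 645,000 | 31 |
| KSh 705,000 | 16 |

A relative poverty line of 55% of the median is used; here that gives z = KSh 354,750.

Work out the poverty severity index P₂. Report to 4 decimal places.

0.2925

Incomes under z: 17×KSh 35,000, 22×KSh 100,000 (q = 39 of N = 86).
Normalized shortfalls: (354750−35000)/354750 = 0.9013 (×17); (354750−100000)/354750 = 0.7181 (×22).
Squared: 0.8124 (×17); 0.5157 (×22).
Sum = 25.156049; P₂ = 25.156049 / 86 = 0.2925.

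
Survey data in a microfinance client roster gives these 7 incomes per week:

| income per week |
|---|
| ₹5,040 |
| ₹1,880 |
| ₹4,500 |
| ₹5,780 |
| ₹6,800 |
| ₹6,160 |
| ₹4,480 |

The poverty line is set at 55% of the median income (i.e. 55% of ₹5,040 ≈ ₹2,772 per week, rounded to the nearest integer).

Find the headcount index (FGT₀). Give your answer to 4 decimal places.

1 of the 7 people have income below ₹2,772.
H = 1/7 = 0.1429.

0.1429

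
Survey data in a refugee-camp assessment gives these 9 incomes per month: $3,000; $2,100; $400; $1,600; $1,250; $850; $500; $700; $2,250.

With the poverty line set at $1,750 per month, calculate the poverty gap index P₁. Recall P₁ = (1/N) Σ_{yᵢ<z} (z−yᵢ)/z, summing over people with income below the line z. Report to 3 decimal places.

Poor units: $400, $500, $700, $850, $1,250, $1,600 (q = 6 of N = 9).
Normalized shortfalls: (1750−400)/1750 = 0.7714; (1750−500)/1750 = 0.7143; (1750−700)/1750 = 0.6000; (1750−850)/1750 = 0.5143; (1750−1250)/1750 = 0.2857; (1750−1600)/1750 = 0.0857.
Σ = 2.971429. Dividing by the full population N = 9 gives P₁ = 0.330.

0.330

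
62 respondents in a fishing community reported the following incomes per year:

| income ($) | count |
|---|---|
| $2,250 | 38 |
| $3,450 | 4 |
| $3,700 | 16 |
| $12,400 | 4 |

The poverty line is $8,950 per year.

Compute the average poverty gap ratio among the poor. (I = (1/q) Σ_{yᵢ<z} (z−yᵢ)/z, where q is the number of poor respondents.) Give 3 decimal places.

Poor units: 38×$2,250, 4×$3,450, 16×$3,700 (q = 58 of N = 62).
Shortfall ratios (z−y)/z: 0.7486 (×38), 0.6145 (×4), 0.5866 (×16); sum = 40.290503.
I averages over the q = 58 poor units only: 40.290503 / 58 = 0.695.

0.695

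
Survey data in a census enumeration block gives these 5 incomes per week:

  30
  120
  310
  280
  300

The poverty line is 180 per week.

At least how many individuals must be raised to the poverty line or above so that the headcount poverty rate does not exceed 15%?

2

2 of the 5 individuals are poor, so H = 2/5 = 0.400.
A headcount ratio of at most 15% allows at most ⌊0.15 × 5⌋ = 0 poor individuals.
So at least 2 − 0 = 2 must be lifted.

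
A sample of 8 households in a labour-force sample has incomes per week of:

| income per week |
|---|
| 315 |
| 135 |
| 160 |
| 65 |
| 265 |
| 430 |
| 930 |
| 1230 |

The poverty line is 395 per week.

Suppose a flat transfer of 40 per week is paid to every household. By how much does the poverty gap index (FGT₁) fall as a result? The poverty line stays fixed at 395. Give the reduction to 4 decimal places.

Before: below the line — 65, 135, 160, 265, 315; poverty gap index (FGT₁) = 0.327532.
After the 40 transfer: below the line — 105, 175, 200, 305, 355; poverty gap index (FGT₁) = 0.264241.
Reduction = 0.327532 − 0.264241 = 0.0633.

0.0633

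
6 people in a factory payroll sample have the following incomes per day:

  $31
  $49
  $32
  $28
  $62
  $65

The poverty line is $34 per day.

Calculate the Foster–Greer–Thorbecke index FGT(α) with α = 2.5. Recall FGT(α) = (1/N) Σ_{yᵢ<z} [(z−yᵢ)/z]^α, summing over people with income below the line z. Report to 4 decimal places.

Below z: $28, $31, $32 (q = 3 of N = 6).
Relative gaps: (34−28)/34 = 0.1765; (34−31)/34 = 0.0882; (34−32)/34 = 0.0588.
Raised to α = 2.5: 0.01308; 0.00231; 0.00084.
Sum = 0.016234; FGT(2.5) = 0.016234 / 6 = 0.0027.

0.0027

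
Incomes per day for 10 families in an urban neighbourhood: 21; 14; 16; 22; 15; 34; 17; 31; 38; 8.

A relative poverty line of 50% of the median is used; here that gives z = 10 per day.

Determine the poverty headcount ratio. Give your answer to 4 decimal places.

1 of the 10 families have income below 10.
H = 1/10 = 0.1000.

0.1000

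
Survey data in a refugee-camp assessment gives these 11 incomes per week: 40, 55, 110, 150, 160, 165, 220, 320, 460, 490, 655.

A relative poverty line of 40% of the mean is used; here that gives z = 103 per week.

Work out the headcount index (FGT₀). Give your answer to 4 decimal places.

0.1818

2 of the 11 people have income below 103.
H = 2/11 = 0.1818.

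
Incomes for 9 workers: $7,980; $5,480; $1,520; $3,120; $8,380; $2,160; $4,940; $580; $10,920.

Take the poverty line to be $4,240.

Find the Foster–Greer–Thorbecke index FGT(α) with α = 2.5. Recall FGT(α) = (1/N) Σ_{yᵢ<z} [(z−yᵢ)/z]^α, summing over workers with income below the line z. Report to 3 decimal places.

0.136

Below z: $580, $1,520, $2,160, $3,120 (q = 4 of N = 9).
Gap ratios (z−y)/z: (4240−580)/4240 = 0.8632; (4240−1520)/4240 = 0.6415; (4240−2160)/4240 = 0.4906; (4240−3120)/4240 = 0.2642.
Raised to α = 2.5: 0.69229; 0.32962; 0.16856; 0.03586.
Sum = 1.226323; FGT(2.5) = 1.226323 / 9 = 0.136.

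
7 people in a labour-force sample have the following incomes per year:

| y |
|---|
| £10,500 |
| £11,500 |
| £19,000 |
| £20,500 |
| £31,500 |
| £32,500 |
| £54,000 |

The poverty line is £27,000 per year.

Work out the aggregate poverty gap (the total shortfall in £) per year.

£46,500

Below the line: £10,500, £11,500, £19,000, £20,500 (q = 4 of N = 7).
Individual gaps: 27000−10500 = 16500; 27000−11500 = 15500; 27000−19000 = 8000; 27000−20500 = 6500.
Aggregate gap = £46,500.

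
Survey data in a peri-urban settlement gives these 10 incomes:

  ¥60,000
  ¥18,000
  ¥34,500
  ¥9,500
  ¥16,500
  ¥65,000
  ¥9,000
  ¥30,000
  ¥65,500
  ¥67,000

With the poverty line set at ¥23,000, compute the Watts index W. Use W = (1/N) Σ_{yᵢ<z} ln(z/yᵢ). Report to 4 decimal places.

0.2400

Below the line: ¥9,000, ¥9,500, ¥16,500, ¥18,000 (q = 4 of N = 10).
ln(z/y) terms: ln(23000/9000) = 0.9383; ln(23000/9500) = 0.8842; ln(23000/16500) = 0.3321; ln(23000/18000) = 0.2451.
W = 2.399728 / 10 = 0.2400.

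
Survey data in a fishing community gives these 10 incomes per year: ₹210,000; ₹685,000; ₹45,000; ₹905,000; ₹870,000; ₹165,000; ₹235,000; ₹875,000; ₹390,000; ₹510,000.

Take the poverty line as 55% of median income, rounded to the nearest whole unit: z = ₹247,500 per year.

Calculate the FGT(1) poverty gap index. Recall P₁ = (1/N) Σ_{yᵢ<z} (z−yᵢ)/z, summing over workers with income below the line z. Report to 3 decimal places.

0.135

Poor units: ₹45,000, ₹165,000, ₹210,000, ₹235,000 (q = 4 of N = 10).
Normalized shortfalls: (247500−45000)/247500 = 0.8182; (247500−165000)/247500 = 0.3333; (247500−210000)/247500 = 0.1515; (247500−235000)/247500 = 0.0505.
Σ = 1.353535. Dividing by the full population N = 10 gives P₁ = 0.135.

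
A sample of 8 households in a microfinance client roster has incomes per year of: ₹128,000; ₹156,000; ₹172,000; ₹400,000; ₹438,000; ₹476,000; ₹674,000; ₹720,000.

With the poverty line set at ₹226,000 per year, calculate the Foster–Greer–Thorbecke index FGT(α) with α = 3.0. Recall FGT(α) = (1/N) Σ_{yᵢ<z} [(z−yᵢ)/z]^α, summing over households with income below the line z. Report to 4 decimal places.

Poor units: ₹128,000, ₹156,000, ₹172,000 (q = 3 of N = 8).
Gap ratios (z−y)/z: (226000−128000)/226000 = 0.4336; (226000−156000)/226000 = 0.3097; (226000−172000)/226000 = 0.2389.
Raised to α = 3.0: 0.08154; 0.02971; 0.01364.
Sum = 0.124892; FGT(3.0) = 0.124892 / 8 = 0.0156.

0.0156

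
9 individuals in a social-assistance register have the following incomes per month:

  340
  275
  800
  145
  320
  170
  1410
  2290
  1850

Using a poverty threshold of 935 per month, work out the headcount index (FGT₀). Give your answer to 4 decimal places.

6 of the 9 individuals have income below 935.
H = 6/9 = 0.6667.

0.6667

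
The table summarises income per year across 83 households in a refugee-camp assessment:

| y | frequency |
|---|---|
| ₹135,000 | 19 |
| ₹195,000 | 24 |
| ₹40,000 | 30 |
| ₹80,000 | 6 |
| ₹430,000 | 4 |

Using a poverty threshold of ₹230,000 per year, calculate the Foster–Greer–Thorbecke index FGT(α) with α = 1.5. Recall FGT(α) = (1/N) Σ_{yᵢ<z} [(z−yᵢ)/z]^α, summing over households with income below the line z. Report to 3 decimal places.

Incomes under z: 30×₹40,000, 6×₹80,000, 19×₹135,000, 24×₹195,000 (q = 79 of N = 83).
Shortfall ratios: (230000−40000)/230000 = 0.8261 (×30); (230000−80000)/230000 = 0.6522 (×6); (230000−135000)/230000 = 0.4130 (×19); (230000−195000)/230000 = 0.1522 (×24).
Raised to α = 1.5: 0.75082 (×30); 0.52668 (×6); 0.26546 (×19); 0.05936 (×24).
Sum = 32.153184; FGT(1.5) = 32.153184 / 83 = 0.387.

0.387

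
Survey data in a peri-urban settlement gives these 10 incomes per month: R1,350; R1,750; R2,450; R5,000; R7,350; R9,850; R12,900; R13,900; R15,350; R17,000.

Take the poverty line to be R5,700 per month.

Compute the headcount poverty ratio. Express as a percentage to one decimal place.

4 of the 10 individuals have income below R5,700.
H = 4/10 = 40.0%.

40.0%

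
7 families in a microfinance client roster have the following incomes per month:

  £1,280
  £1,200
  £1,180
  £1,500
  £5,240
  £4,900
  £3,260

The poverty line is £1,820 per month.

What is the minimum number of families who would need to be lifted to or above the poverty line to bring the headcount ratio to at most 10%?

Currently q = 4 of N = 7 are below the line (H = 0.571).
A headcount ratio of at most 10% allows at most ⌊0.10 × 7⌋ = 0 poor families.
So at least 4 − 0 = 4 must be lifted.

4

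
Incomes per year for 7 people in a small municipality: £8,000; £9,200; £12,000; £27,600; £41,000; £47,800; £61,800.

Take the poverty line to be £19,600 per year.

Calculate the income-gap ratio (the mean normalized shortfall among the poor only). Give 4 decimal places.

0.5034

Poor units: £8,000, £9,200, £12,000 (q = 3 of N = 7).
Relative gaps: 0.5918, 0.5306, 0.3878; sum = 1.510204.
The income-gap ratio divides by q (the poor only): 1.510204 / 3 = 0.5034.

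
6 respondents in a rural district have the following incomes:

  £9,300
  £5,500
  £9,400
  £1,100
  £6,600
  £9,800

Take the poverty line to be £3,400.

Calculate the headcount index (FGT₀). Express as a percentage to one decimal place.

1 of the 6 respondents have income below £3,400.
H = 1/6 = 16.7%.

16.7%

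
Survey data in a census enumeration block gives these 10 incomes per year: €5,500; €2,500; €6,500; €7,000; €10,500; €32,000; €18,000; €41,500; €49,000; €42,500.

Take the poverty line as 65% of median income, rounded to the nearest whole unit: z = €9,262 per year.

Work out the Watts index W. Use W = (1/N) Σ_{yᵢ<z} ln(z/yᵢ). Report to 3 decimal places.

Poor units: €2,500, €5,500, €6,500, €7,000 (q = 4 of N = 10).
ln(z/y) terms: ln(9262/2500) = 1.3096; ln(9262/5500) = 0.5212; ln(9262/6500) = 0.3541; ln(9262/7000) = 0.2800.
W = 2.464929 / 10 = 0.246.

0.246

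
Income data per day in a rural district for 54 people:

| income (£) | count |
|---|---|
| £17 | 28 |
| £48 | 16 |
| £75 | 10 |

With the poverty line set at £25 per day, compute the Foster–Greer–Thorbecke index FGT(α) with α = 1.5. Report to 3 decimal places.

Incomes under z: 28×£17 (q = 28 of N = 54).
Relative gaps: (25−17)/25 = 0.3200 (×28).
Raised to α = 1.5: 0.18102 (×28).
Sum = 5.068541; FGT(1.5) = 5.068541 / 54 = 0.094.

0.094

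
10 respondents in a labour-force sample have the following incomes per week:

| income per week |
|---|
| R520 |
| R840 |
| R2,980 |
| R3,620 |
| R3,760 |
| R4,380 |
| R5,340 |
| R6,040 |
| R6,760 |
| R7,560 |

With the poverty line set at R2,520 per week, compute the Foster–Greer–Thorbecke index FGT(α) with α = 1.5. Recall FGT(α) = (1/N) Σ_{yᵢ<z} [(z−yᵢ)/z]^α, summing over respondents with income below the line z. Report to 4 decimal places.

Incomes under z: R520, R840 (q = 2 of N = 10).
Normalized shortfalls: (2520−520)/2520 = 0.7937; (2520−840)/2520 = 0.6667.
Raised to α = 1.5: 0.70704; 0.54433.
Sum = 1.251371; FGT(1.5) = 1.251371 / 10 = 0.1251.

0.1251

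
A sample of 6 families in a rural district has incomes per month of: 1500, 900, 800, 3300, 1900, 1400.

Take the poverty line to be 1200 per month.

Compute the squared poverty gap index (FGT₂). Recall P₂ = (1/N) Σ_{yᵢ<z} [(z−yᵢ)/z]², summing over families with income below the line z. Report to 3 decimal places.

0.029

Poor units: 800, 900 (q = 2 of N = 6).
Shortfall ratios: (1200−800)/1200 = 0.3333; (1200−900)/1200 = 0.2500.
Squared: 0.1111; 0.0625.
Sum = 0.173611; P₂ = 0.173611 / 6 = 0.029.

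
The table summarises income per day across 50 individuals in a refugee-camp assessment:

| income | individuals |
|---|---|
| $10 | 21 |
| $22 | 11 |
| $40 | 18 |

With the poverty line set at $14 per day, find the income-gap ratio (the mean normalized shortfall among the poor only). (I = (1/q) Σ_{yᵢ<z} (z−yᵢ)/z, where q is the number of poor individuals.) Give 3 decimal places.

Below z: 21×$10 (q = 21 of N = 50).
Shortfall ratios (z−y)/z: 0.2857 (×21); sum = 6.000000.
The income-gap ratio divides by q (the poor only): 6.000000 / 21 = 0.286.

0.286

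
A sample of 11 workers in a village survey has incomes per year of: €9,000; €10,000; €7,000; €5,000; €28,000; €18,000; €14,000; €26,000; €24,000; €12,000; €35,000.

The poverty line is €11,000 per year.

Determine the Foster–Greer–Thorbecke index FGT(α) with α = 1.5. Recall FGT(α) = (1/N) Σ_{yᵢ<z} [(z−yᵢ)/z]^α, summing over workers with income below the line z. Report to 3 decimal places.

0.066

Poor units: €5,000, €7,000, €9,000, €10,000 (q = 4 of N = 11).
Relative gaps: (11000−5000)/11000 = 0.5455; (11000−7000)/11000 = 0.3636; (11000−9000)/11000 = 0.1818; (11000−10000)/11000 = 0.0909.
Raised to α = 1.5: 0.40284; 0.21928; 0.07753; 0.02741.
Sum = 0.727064; FGT(1.5) = 0.727064 / 11 = 0.066.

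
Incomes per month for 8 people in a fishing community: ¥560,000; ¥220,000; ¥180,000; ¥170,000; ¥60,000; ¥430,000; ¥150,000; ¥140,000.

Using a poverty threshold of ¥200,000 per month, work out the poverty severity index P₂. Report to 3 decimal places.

Poor units: ¥60,000, ¥140,000, ¥150,000, ¥170,000, ¥180,000 (q = 5 of N = 8).
Relative gaps: (200000−60000)/200000 = 0.7000; (200000−140000)/200000 = 0.3000; (200000−150000)/200000 = 0.2500; (200000−170000)/200000 = 0.1500; (200000−180000)/200000 = 0.1000.
Squared: 0.4900; 0.0900; 0.0625; 0.0225; 0.0100.
Sum = 0.675000; P₂ = 0.675000 / 8 = 0.084.

0.084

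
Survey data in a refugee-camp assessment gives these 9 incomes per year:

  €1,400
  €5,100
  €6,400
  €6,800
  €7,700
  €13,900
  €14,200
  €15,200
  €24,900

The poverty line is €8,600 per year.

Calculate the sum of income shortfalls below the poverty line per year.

Below the line: €1,400, €5,100, €6,400, €6,800, €7,700 (q = 5 of N = 9).
Individual gaps: 8600−1400 = 7200; 8600−5100 = 3500; 8600−6400 = 2200; 8600−6800 = 1800; 8600−7700 = 900.
Aggregate gap = €15,600.

€15,600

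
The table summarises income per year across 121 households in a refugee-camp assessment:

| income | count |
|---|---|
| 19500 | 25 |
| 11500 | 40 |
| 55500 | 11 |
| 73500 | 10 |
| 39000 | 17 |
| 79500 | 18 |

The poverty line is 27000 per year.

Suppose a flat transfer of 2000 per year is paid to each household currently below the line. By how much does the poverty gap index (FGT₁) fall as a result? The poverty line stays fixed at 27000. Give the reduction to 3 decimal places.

Before: below the line — 40×11500, 25×19500; poverty gap index (FGT₁) = 0.24717.
After the 2000 transfer: below the line — 40×13500, 25×21500; poverty gap index (FGT₁) = 0.20738.
Reduction = 0.24717 − 0.20738 = 0.040.

0.040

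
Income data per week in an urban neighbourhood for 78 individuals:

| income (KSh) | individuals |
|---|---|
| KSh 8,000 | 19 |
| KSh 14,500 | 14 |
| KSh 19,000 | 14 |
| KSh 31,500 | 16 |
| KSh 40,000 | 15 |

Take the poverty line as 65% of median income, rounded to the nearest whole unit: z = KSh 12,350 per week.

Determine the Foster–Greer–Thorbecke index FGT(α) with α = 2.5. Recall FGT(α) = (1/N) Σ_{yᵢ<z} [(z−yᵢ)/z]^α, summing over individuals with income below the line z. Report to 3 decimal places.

0.018

Poor units: 19×KSh 8,000 (q = 19 of N = 78).
Relative gaps: (12350−8000)/12350 = 0.3522 (×19).
Raised to α = 2.5: 0.07363 (×19).
Sum = 1.398973; FGT(2.5) = 1.398973 / 78 = 0.018.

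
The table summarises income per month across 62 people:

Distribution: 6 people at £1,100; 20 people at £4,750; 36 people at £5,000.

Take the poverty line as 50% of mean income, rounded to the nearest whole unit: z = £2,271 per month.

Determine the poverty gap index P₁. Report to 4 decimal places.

Below the line: 6×£1,100 (q = 6 of N = 62).
Shortfall ratios: (2271−1100)/2271 = 0.5156 (×6).
Σ = 3.093791. Dividing by the full population N = 62 gives P₁ = 0.0499.

0.0499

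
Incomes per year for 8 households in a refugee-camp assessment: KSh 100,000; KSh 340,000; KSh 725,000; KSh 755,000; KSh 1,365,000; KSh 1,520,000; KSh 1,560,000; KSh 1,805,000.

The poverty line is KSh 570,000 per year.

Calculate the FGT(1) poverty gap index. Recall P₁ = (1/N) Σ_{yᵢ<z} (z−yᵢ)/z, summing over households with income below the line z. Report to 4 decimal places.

Incomes under z: KSh 100,000, KSh 340,000 (q = 2 of N = 8).
Normalized shortfalls: (570000−100000)/570000 = 0.8246; (570000−340000)/570000 = 0.4035.
Σ = 1.228070. Dividing by the full population N = 8 gives P₁ = 0.1535.

0.1535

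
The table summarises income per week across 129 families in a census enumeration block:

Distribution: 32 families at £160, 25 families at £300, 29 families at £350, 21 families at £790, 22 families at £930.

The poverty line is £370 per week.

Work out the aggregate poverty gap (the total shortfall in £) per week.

Poor units: 32×£160, 25×£300, 29×£350 (q = 86 of N = 129).
Individual gaps: 32×(370−160) = 6720; 25×(370−300) = 1750; 29×(370−350) = 580.
Aggregate gap = £9,050.

£9,050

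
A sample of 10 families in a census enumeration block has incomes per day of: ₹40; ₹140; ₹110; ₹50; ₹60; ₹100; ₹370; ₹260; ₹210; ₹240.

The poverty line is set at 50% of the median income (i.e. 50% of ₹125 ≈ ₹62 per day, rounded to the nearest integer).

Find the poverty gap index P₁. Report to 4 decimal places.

0.0581

Below z: ₹40, ₹50, ₹60 (q = 3 of N = 10).
Gap ratios (z−y)/z: (62−40)/62 = 0.3548; (62−50)/62 = 0.1935; (62−60)/62 = 0.0323.
Sum of shortfalls = 0.580645; P₁ averages over all N: 0.580645 / 10 = 0.0581.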